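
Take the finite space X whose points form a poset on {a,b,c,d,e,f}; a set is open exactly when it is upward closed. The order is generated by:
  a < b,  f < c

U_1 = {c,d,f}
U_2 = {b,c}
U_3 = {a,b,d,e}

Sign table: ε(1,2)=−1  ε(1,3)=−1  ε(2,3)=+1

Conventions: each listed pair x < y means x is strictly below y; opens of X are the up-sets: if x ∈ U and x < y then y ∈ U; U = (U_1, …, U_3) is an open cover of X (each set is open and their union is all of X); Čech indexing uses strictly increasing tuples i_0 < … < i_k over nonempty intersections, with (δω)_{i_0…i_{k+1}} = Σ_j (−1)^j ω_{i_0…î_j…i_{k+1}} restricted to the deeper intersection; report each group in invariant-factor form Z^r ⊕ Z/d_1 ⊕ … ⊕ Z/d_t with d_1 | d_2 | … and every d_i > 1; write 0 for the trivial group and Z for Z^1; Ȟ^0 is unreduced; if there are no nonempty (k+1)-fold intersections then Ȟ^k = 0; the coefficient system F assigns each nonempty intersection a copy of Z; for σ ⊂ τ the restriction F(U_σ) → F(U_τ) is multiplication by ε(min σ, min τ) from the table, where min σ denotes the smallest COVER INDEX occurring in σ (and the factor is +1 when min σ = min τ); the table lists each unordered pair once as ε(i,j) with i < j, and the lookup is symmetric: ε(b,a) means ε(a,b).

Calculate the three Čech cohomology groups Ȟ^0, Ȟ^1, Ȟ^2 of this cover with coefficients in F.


nerve simplices:
  U12={c} U13={d} U23={b}
C dims 3,3; δ0: rk 2, SNF 1^2
degree 0: 3−2−0 = 1 → Ȟ^0 ≅ Z
degree 1: 3−0−2 = 1 → Ȟ^1 ≅ Z
degree 2: 0−0−0 = 0 → Ȟ^2 ≅ 0

Ȟ^0 = Z, Ȟ^1 = Z and Ȟ^2 = 0


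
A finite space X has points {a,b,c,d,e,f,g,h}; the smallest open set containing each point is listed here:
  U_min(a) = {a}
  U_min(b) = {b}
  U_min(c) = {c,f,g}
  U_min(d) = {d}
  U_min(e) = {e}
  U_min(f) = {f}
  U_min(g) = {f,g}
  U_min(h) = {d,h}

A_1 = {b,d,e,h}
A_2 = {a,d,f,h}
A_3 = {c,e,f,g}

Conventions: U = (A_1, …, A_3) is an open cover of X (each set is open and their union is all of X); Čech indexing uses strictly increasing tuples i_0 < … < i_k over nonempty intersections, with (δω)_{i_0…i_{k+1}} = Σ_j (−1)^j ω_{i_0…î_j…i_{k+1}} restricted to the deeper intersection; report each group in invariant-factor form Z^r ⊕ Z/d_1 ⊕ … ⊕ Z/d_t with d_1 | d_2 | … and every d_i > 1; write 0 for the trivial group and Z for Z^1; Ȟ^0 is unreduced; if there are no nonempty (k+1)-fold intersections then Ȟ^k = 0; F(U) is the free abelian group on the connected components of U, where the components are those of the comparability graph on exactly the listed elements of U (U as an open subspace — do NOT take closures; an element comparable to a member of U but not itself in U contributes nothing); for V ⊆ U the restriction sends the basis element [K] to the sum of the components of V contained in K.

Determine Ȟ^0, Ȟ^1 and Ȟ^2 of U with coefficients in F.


Ȟ^0 = Z^5,  Ȟ^1 = 0,  Ȟ^2 = 0

nonempty intersections:
  A12={d,h} A13={e} A23={f}
components per intersection:
  A1: {b} {d,h} {e}
  A2: {a} {d,h} {f}
  A3: {c,f,g} {e}
  A12: {d,h}
  A13: {e}
  A23: {f}
C dims 8,3; δ0: rk 3, SNF 1^3
Ȟ^0: (8−3)−0=5 ⇒ Z^5
Ȟ^1: (3−0)−3=0 ⇒ 0
Ȟ^2: (0−0)−0=0 ⇒ 0


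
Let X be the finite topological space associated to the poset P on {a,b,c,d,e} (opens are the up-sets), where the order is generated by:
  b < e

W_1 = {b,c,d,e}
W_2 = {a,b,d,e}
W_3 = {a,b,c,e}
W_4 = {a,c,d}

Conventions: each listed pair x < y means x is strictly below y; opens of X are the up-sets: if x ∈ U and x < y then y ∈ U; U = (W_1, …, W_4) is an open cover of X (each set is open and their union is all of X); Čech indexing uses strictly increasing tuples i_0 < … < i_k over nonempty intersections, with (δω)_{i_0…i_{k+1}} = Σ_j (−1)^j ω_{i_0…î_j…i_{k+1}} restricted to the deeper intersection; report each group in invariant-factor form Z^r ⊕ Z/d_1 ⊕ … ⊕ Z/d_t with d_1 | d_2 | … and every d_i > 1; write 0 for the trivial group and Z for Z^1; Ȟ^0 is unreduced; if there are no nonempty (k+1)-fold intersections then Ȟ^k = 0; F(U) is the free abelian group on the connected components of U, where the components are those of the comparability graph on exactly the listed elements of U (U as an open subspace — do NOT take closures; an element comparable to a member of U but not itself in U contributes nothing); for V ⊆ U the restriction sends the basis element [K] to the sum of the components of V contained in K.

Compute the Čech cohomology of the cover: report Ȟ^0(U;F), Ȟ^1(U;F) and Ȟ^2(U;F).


nonempty overlaps:
  W12={b,d,e} W13={b,c,e} W14={c,d} W23={a,b,e} W24={a,d} W34={a,c}
  W123={b,e} W124={d} W134={c} W234={a}
components per intersection:
  W1: {b,e} {c} {d}
  W2: {a} {b,e} {d}
  W3: {a} {b,e} {c}
  W4: {a} {c} {d}
  W12: {b,e} {d}
  W13: {b,e} {c}
  W14: {c} {d}
  W23: {a} {b,e}
  W24: {a} {d}
  W34: {a} {c}
  W123: {b,e}
  W124: {d}
  W134: {c}
  W234: {a}
C dims 12,12,4; δ0: rk 8, SNF 1^8; δ1: rk 4, SNF 1^4
degree 0: 12−8−0 = 4 → Ȟ^0 ≅ Z^4
degree 1: 12−4−8 = 0 → Ȟ^1 ≅ 0
degree 2: 4−0−4 = 0 → Ȟ^2 ≅ 0

Ȟ^0(U;F) ≅ Z^4, Ȟ^1(U;F) ≅ 0 and Ȟ^2(U;F) ≅ 0


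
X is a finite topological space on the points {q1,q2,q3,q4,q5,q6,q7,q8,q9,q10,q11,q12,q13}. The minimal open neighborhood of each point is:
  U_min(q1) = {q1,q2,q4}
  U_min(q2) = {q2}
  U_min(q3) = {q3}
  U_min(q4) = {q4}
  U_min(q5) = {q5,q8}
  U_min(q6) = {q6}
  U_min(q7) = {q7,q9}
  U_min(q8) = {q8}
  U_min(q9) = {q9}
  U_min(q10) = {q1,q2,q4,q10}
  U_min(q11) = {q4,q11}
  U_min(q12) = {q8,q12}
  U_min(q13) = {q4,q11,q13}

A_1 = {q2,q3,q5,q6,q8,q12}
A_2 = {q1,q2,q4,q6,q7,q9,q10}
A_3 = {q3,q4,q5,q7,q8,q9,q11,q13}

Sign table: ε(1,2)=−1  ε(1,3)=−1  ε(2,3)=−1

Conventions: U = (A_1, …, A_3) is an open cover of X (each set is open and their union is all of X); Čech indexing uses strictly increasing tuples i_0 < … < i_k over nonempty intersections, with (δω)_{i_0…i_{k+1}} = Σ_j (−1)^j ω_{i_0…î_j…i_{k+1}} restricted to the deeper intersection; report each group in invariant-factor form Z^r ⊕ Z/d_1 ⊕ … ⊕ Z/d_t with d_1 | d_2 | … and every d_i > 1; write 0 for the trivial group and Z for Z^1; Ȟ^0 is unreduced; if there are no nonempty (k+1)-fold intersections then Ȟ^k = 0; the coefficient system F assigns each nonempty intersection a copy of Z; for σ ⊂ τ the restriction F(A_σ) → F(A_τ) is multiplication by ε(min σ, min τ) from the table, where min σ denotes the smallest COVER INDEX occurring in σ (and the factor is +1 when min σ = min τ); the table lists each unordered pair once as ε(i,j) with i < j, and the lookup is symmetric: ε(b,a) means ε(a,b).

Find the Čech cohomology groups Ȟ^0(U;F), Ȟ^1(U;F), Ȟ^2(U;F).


nerve of the cover:
  A12={q2,q6} A13={q3,q5,q8} A23={q4,q7,q9}
C dims 3,3; δ0: rk 3, SNF 1^2·2
Ȟ^0 = (3 − 3) − 0 = 0, so Ȟ^0 ≅ 0
Ȟ^1 = (3 − 0) − 3 = 0 plus torsion [2], so Ȟ^1 ≅ Z/2
Ȟ^2 = (0 − 0) − 0 = 0, so Ȟ^2 ≅ 0

Ȟ^0(U;F) ≅ 0, Ȟ^1(U;F) ≅ Z/2 and Ȟ^2(U;F) ≅ 0


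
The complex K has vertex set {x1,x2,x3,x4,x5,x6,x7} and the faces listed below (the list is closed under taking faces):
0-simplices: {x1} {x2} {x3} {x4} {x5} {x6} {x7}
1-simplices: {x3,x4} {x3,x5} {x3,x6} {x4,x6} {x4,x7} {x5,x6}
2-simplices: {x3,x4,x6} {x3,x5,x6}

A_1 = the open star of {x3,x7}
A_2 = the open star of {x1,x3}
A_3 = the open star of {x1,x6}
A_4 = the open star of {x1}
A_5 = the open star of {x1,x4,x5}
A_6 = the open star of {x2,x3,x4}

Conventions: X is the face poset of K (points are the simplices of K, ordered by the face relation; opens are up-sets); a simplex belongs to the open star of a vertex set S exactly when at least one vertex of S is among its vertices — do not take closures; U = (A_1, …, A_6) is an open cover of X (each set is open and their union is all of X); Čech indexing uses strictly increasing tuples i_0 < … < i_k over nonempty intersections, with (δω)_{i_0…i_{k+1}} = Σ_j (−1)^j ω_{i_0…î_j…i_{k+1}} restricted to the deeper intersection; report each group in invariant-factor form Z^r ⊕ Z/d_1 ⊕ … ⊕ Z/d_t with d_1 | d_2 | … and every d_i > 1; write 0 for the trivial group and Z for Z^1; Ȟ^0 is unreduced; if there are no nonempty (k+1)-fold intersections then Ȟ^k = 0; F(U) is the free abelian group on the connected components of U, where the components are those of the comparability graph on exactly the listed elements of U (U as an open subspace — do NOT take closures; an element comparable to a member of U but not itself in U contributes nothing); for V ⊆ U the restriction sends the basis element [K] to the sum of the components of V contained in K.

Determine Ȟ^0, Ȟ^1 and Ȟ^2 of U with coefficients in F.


intersection data:
  A1={{x3},{x7},{x3,x4},{x3,x5},{x3,x6},{x4,x7},{x3,x4,x6},{x3,x5,x6}} A2={{x1},{x3},{x3,x4},{x3,x5},{x3,x6},{x3,x4,x6},{x3,x5,x6}} A3={{x1},{x6},{x3,x6},{x4,x6},{x5,x6},{x3,x4,x6},{x3,x5,x6}} A4={{x1}} A5={{x1},{x4},{x5},{x3,x4},{x3,x5},{x4,x6},{x4,x7},{x5,x6},{x3,x4,x6},{x3,x5,x6}} A6={{x2},{x3},{x4},{x3,x4},{x3,x5},{x3,x6},{x4,x6},{x4,x7},{x3,x4,x6},{x3,x5,x6}}
  A12={{x3},{x3,x4},{x3,x5},{x3,x6},{x3,x4,x6},{x3,x5,x6}} A13={{x3,x6},{x3,x4,x6},{x3,x5,x6}} A15={{x3,x4},{x3,x5},{x4,x7},{x3,x4,x6},{x3,x5,x6}} A16={{x3},{x3,x4},{x3,x5},{x3,x6},{x4,x7},{x3,x4,x6},{x3,x5,x6}} A23={{x1},{x3,x6},{x3,x4,x6},{x3,x5,x6}} A24={{x1}} A25={{x1},{x3,x4},{x3,x5},{x3,x4,x6},{x3,x5,x6}} A26={{x3},{x3,x4},{x3,x5},{x3,x6},{x3,x4,x6},{x3,x5,x6}} A34={{x1}} A35={{x1},{x4,x6},{x5,x6},{x3,x4,x6},{x3,x5,x6}} A36={{x3,x6},{x4,x6},{x3,x4,x6},{x3,x5,x6}} A45={{x1}} A56={{x4},{x3,x4},{x3,x5},{x4,x6},{x4,x7},{x3,x4,x6},{x3,x5,x6}}
  A123={{x3,x6},{x3,x4,x6},{x3,x5,x6}} A125={{x3,x4},{x3,x5},{x3,x4,x6},{x3,x5,x6}} A126={{x3},{x3,x4},{x3,x5},{x3,x6},{x3,x4,x6},{x3,x5,x6}} A135={{x3,x4,x6},{x3,x5,x6}} A136={{x3,x6},{x3,x4,x6},{x3,x5,x6}} A156={{x3,x4},{x3,x5},{x4,x7},{x3,x4,x6},{x3,x5,x6}} A234={{x1}} A235={{x1},{x3,x4,x6},{x3,x5,x6}} A236={{x3,x6},{x3,x4,x6},{x3,x5,x6}} A245={{x1}} A256={{x3,x4},{x3,x5},{x3,x4,x6},{x3,x5,x6}} A345={{x1}} A356={{x4,x6},{x3,x4,x6},{x3,x5,x6}}
  A1235={{x3,x4,x6},{x3,x5,x6}} A1236={{x3,x6},{x3,x4,x6},{x3,x5,x6}} A1256={{x3,x4},{x3,x5},{x3,x4,x6},{x3,x5,x6}} A1356={{x3,x4,x6},{x3,x5,x6}} A2345={{x1}} A2356={{x3,x4,x6},{x3,x5,x6}}
  A12356={{x3,x4,x6},{x3,x5,x6}}
components per intersection:
  A1: {{x3},{x3,x4},{x3,x5},{x3,x6},{x3,x4,x6},{x3,x5,x6}} {{x7},{x4,x7}}
  A2: {{x1}} {{x3},{x3,x4},{x3,x5},{x3,x6},{x3,x4,x6},{x3,x5,x6}}
  A3: {{x1}} {{x6},{x3,x6},{x4,x6},{x5,x6},{x3,x4,x6},{x3,x5,x6}}
  A4: {{x1}}
  A5: {{x1}} {{x4},{x3,x4},{x4,x6},{x4,x7},{x3,x4,x6}} {{x5},{x3,x5},{x5,x6},{x3,x5,x6}}
  A6: {{x2}} {{x3},{x4},{x3,x4},{x3,x5},{x3,x6},{x4,x6},{x4,x7},{x3,x4,x6},{x3,x5,x6}}
  A12: {{x3},{x3,x4},{x3,x5},{x3,x6},{x3,x4,x6},{x3,x5,x6}}
  A13: {{x3,x6},{x3,x4,x6},{x3,x5,x6}}
  A15: {{x3,x4},{x3,x4,x6}} {{x3,x5},{x3,x5,x6}} {{x4,x7}}
  A16: {{x3},{x3,x4},{x3,x5},{x3,x6},{x3,x4,x6},{x3,x5,x6}} {{x4,x7}}
  A23: {{x1}} {{x3,x6},{x3,x4,x6},{x3,x5,x6}}
  A24: {{x1}}
  A25: {{x1}} {{x3,x4},{x3,x4,x6}} {{x3,x5},{x3,x5,x6}}
  A26: {{x3},{x3,x4},{x3,x5},{x3,x6},{x3,x4,x6},{x3,x5,x6}}
  A34: {{x1}}
  A35: {{x1}} {{x4,x6},{x3,x4,x6}} {{x5,x6},{x3,x5,x6}}
  A36: {{x3,x6},{x4,x6},{x3,x4,x6},{x3,x5,x6}}
  A45: {{x1}}
  A56: {{x4},{x3,x4},{x4,x6},{x4,x7},{x3,x4,x6}} {{x3,x5},{x3,x5,x6}}
  A123: {{x3,x6},{x3,x4,x6},{x3,x5,x6}}
  A125: {{x3,x4},{x3,x4,x6}} {{x3,x5},{x3,x5,x6}}
  A126: {{x3},{x3,x4},{x3,x5},{x3,x6},{x3,x4,x6},{x3,x5,x6}}
  A135: {{x3,x4,x6}} {{x3,x5,x6}}
  A136: {{x3,x6},{x3,x4,x6},{x3,x5,x6}}
  A156: {{x3,x4},{x3,x4,x6}} {{x3,x5},{x3,x5,x6}} {{x4,x7}}
  A234: {{x1}}
  A235: {{x1}} {{x3,x4,x6}} {{x3,x5,x6}}
  A236: {{x3,x6},{x3,x4,x6},{x3,x5,x6}}
  A245: {{x1}}
  A256: {{x3,x4},{x3,x4,x6}} {{x3,x5},{x3,x5,x6}}
  A345: {{x1}}
  A356: {{x4,x6},{x3,x4,x6}} {{x3,x5,x6}}
  A1235: {{x3,x4,x6}} {{x3,x5,x6}}
  A1236: {{x3,x6},{x3,x4,x6},{x3,x5,x6}}
  A1256: {{x3,x4},{x3,x4,x6}} {{x3,x5},{x3,x5,x6}}
  A1356: {{x3,x4,x6}} {{x3,x5,x6}}
  A2345: {{x1}}
  A2356: {{x3,x4,x6}} {{x3,x5,x6}}
  A12356: {{x3,x4,x6}} {{x3,x5,x6}}
C dims 12,22,21,10; δ0: rk 9, SNF 1^9; δ1: rk 13, SNF 1^13; δ2: rk 8, SNF 1^8
Ȟ^0 = (12 − 9) − 0 = 3, so Ȟ^0 ≅ Z^3
Ȟ^1 = (22 − 13) − 9 = 0, so Ȟ^1 ≅ 0
Ȟ^2 = (21 − 8) − 13 = 0, so Ȟ^2 ≅ 0

Ȟ^0 = Z^3; Ȟ^1 = 0; Ȟ^2 = 0


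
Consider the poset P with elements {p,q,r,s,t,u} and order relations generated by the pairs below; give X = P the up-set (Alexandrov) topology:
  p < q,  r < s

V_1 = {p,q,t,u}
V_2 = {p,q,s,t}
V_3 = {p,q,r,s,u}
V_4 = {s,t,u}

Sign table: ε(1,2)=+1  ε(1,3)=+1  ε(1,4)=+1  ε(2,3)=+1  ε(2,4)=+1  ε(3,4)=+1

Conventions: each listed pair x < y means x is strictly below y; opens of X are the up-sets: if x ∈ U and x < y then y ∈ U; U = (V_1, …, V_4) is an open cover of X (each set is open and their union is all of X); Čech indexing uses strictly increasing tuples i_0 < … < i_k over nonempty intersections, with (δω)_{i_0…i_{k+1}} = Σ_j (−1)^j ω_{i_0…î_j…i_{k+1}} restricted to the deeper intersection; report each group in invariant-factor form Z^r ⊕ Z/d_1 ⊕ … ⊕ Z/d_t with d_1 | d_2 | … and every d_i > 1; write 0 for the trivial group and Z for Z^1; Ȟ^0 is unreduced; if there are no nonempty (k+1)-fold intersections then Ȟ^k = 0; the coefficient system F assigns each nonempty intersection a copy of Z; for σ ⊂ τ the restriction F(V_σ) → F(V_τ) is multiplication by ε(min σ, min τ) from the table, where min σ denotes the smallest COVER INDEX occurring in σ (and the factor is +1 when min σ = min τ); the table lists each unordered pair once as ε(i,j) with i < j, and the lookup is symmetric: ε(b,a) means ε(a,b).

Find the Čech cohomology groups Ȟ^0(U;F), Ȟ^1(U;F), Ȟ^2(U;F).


cover nerve:
  V12={p,q,t} V13={p,q,u} V14={t,u} V23={p,q,s} V24={s,t} V34={s,u}
  V123={p,q} V124={t} V134={u} V234={s}
C dims 4,6,4; δ0: rk 3, SNF 1^3; δ1: rk 3, SNF 1^3
Ȟ^0: (4−3)−0=1 ⇒ Z
Ȟ^1: (6−3)−3=0 ⇒ 0
Ȟ^2: (4−0)−3=1 ⇒ Z

Ȟ^0(U;F) ≅ Z,  Ȟ^1(U;F) ≅ 0,  Ȟ^2(U;F) ≅ Z


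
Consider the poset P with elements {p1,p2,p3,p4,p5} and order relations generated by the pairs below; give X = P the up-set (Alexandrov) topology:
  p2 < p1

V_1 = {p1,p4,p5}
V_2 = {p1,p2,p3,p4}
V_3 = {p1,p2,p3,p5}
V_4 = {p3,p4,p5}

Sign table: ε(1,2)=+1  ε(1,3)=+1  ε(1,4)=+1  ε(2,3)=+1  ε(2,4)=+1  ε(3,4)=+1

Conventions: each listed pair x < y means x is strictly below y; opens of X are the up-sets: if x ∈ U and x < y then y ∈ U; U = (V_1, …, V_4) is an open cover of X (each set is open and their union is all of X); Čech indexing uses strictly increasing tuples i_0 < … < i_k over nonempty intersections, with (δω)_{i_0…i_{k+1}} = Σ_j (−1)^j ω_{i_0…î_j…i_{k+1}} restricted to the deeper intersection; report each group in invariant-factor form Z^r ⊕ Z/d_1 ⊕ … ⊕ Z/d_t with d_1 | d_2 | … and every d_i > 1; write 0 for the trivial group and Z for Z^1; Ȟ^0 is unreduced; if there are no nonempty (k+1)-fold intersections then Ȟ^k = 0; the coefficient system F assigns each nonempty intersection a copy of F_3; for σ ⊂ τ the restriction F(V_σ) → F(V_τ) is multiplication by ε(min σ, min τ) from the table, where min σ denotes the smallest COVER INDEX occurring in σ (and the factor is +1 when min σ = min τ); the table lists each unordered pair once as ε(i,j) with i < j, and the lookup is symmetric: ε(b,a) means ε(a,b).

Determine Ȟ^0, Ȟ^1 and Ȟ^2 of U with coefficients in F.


Ȟ^0 ≅ Z/3,  Ȟ^1 ≅ 0,  Ȟ^2 ≅ Z/3

cover nerve:
  V12={p1,p4} V13={p1,p5} V14={p4,p5} V23={p1,p2,p3} V24={p3,p4} V34={p3,p5}
  V123={p1} V124={p4} V134={p5} V234={p3}
C dims 4,6,4; δ0: rk_F3 3; δ1: rk_F3 3
Ȟ^0: (4−3)−0=1 ⇒ Z/3
Ȟ^1: (6−3)−3=0 ⇒ 0
Ȟ^2: (4−0)−3=1 ⇒ Z/3


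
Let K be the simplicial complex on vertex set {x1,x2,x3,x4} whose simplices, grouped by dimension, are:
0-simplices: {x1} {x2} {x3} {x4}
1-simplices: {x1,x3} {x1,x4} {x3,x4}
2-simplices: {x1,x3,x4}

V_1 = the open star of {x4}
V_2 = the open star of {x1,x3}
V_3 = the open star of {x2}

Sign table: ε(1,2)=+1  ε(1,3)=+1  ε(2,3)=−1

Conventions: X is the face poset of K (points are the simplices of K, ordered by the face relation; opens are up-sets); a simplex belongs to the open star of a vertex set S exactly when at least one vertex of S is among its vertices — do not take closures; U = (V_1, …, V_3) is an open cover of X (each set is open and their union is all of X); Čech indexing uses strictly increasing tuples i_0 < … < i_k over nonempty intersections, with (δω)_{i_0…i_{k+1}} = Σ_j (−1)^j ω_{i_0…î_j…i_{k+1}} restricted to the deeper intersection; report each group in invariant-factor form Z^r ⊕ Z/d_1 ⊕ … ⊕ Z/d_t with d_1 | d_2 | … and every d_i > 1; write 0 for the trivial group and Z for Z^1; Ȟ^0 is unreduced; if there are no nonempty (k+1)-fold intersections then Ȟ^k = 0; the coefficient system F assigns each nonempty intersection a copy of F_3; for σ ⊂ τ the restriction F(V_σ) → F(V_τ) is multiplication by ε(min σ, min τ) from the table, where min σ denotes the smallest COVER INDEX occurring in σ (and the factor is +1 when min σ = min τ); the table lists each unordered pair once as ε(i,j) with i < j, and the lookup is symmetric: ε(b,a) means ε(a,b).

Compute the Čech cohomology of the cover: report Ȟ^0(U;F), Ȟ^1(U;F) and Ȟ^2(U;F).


nonempty overlaps:
  V1={{x4},{x1,x4},{x3,x4},{x1,x3,x4}} V2={{x1},{x3},{x1,x3},{x1,x4},{x3,x4},{x1,x3,x4}} V3={{x2}}
  V12={{x1,x4},{x3,x4},{x1,x3,x4}}
C dims 3,1; δ0: rk_F3 1
degree 0: 3−1−0 = 2 → Ȟ^0 ≅ Z/3 ⊕ Z/3
degree 1: 1−0−1 = 0 → Ȟ^1 ≅ 0
degree 2: 0−0−0 = 0 → Ȟ^2 ≅ 0

Ȟ^0(U;F) ≅ Z/3 ⊕ Z/3,  Ȟ^1(U;F) ≅ 0,  Ȟ^2(U;F) ≅ 0


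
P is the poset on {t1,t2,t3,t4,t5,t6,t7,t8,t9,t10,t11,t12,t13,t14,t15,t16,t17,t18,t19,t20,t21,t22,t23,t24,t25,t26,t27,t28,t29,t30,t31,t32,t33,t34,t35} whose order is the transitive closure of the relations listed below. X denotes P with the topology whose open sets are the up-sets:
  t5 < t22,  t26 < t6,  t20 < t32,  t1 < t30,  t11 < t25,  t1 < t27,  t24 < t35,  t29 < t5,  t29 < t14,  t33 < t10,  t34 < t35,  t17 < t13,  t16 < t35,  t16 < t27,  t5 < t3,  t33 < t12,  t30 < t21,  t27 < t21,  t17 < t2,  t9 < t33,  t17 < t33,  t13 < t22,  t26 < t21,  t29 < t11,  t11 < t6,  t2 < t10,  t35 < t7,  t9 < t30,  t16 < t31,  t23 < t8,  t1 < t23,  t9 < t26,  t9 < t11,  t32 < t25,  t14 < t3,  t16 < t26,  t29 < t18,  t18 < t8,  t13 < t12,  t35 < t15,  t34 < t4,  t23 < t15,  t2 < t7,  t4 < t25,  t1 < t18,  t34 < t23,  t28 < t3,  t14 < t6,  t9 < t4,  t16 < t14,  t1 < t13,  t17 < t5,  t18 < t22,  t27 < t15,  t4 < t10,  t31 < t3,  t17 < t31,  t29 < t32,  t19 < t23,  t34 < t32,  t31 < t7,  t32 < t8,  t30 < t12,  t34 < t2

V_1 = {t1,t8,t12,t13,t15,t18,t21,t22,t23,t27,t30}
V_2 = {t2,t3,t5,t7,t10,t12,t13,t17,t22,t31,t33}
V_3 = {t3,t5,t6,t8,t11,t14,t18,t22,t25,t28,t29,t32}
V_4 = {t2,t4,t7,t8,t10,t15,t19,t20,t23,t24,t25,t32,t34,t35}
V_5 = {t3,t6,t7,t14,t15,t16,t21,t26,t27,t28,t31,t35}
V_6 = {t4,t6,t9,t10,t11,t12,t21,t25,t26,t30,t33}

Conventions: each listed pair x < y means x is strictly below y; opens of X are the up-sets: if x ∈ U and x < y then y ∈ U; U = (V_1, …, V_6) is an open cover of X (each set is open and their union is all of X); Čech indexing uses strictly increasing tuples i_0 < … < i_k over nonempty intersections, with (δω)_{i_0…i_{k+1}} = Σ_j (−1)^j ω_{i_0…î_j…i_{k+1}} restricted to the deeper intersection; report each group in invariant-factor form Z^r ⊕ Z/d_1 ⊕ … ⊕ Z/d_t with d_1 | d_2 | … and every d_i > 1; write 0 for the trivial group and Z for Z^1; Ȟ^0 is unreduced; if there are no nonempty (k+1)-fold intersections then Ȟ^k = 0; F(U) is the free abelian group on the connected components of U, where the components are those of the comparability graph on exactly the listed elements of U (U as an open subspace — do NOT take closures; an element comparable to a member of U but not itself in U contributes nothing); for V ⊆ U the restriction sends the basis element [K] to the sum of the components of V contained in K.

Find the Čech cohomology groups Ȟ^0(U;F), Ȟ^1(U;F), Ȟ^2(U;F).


nonempty intersections:
  V12={t12,t13,t22} V13={t8,t18,t22} V14={t8,t15,t23} V15={t15,t21,t27} V16={t12,t21,t30} V23={t3,t5,t22} V24={t2,t7,t10} V25={t3,t7,t31} V26={t10,t12,t33} V34={t8,t25,t32} V35={t3,t6,t14,t28} V36={t6,t11,t25} V45={t7,t15,t35} V46={t4,t10,t25} V56={t6,t21,t26}
  V123={t22} V126={t12} V134={t8} V145={t15} V156={t21} V235={t3} V245={t7} V246={t10} V346={t25} V356={t6}
components per intersection:
  V1: {t1,t8,t12,t13,t15,t18,t21,t22,t23,t27,t30}
  V2: {t2,t3,t5,t7,t10,t12,t13,t17,t22,t31,t33}
  V3: {t3,t5,t6,t8,t11,t14,t18,t22,t25,t28,t29,t32}
  V4: {t2,t4,t7,t8,t10,t15,t19,t20,t23,t24,t25,t32,t34,t35}
  V5: {t3,t6,t7,t14,t15,t16,t21,t26,t27,t28,t31,t35}
  V6: {t4,t6,t9,t10,t11,t12,t21,t25,t26,t30,t33}
  V12: {t12,t13,t22}
  V13: {t8,t18,t22}
  V14: {t8,t15,t23}
  V15: {t15,t21,t27}
  V16: {t12,t21,t30}
  V23: {t3,t5,t22}
  V24: {t2,t7,t10}
  V25: {t3,t7,t31}
  V26: {t10,t12,t33}
  V34: {t8,t25,t32}
  V35: {t3,t6,t14,t28}
  V36: {t6,t11,t25}
  V45: {t7,t15,t35}
  V46: {t4,t10,t25}
  V56: {t6,t21,t26}
  V123: {t22}
  V126: {t12}
  V134: {t8}
  V145: {t15}
  V156: {t21}
  V235: {t3}
  V245: {t7}
  V246: {t10}
  V346: {t25}
  V356: {t6}
C dims 6,15,10; δ0: rk 5, SNF 1^5; δ1: rk 10, SNF 1^9·2
Ȟ^0: (6−5)−0=1 ⇒ Z
Ȟ^1: (15−10)−5=0 ⇒ 0
Ȟ^2: (10−0)−10=0 plus torsion [2] ⇒ Z/2

Ȟ^0 ≅ Z; Ȟ^1 ≅ 0; Ȟ^2 ≅ Z/2


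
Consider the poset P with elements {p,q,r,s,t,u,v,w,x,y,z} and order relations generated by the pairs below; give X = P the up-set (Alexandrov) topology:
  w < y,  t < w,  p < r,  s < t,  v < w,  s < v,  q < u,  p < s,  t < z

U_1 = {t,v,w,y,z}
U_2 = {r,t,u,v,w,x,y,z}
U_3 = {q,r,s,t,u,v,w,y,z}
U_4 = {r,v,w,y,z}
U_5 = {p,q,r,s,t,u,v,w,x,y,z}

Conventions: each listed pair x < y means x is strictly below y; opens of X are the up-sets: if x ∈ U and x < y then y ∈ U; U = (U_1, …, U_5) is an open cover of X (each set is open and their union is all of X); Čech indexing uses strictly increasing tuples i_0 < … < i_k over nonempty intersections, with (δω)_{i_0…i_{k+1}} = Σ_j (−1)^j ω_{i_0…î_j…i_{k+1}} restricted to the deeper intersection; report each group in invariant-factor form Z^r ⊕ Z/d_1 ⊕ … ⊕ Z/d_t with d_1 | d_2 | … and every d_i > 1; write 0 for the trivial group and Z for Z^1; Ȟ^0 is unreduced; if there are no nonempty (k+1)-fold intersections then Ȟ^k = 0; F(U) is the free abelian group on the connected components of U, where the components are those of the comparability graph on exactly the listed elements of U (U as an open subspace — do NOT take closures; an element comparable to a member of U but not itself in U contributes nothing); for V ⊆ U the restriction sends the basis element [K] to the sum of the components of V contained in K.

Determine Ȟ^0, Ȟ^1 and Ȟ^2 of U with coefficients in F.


Ȟ^0 = Z^3, Ȟ^1 = 0, Ȟ^2 = 0

nerve of the cover:
  U12={t,v,w,y,z} U13={t,v,w,y,z} U14={v,w,y,z} U15={t,v,w,y,z} U23={r,t,u,v,w,y,z} U24={r,v,w,y,z} U25={r,t,u,v,w,x,y,z} U34={r,v,w,y,z} U35={q,r,s,t,u,v,w,y,z} U45={r,v,w,y,z}
  U123={t,v,w,y,z} U124={v,w,y,z} U125={t,v,w,y,z} U134={v,w,y,z} U135={t,v,w,y,z} U145={v,w,y,z} U234={r,v,w,y,z} U235={r,t,u,v,w,y,z} U245={r,v,w,y,z} U345={r,v,w,y,z}
  U1234={v,w,y,z} U1235={t,v,w,y,z} U1245={v,w,y,z} U1345={v,w,y,z} U2345={r,v,w,y,z}
  U12345={v,w,y,z}
components per intersection:
  U1: {t,v,w,y,z}
  U2: {r} {t,v,w,y,z} {u} {x}
  U3: {q,u} {r} {s,t,v,w,y,z}
  U4: {r} {v,w,y} {z}
  U5: {p,r,s,t,v,w,y,z} {q,u} {x}
  U12: {t,v,w,y,z}
  U13: {t,v,w,y,z}
  U14: {v,w,y} {z}
  U15: {t,v,w,y,z}
  U23: {r} {t,v,w,y,z} {u}
  U24: {r} {v,w,y} {z}
  U25: {r} {t,v,w,y,z} {u} {x}
  U34: {r} {v,w,y} {z}
  U35: {q,u} {r} {s,t,v,w,y,z}
  U45: {r} {v,w,y} {z}
  U123: {t,v,w,y,z}
  U124: {v,w,y} {z}
  U125: {t,v,w,y,z}
  U134: {v,w,y} {z}
  U135: {t,v,w,y,z}
  U145: {v,w,y} {z}
  U234: {r} {v,w,y} {z}
  U235: {r} {t,v,w,y,z} {u}
  U245: {r} {v,w,y} {z}
  U345: {r} {v,w,y} {z}
  U1234: {v,w,y} {z}
  U1235: {t,v,w,y,z}
  U1245: {v,w,y} {z}
  U1345: {v,w,y} {z}
  U2345: {r} {v,w,y} {z}
  U12345: {v,w,y} {z}
C dims 14,24,21,10; δ0: rk 11, SNF 1^11; δ1: rk 13, SNF 1^13; δ2: rk 8, SNF 1^8
Ȟ^0 = (14 − 11) − 0 = 3, so Ȟ^0 ≅ Z^3
Ȟ^1 = (24 − 13) − 11 = 0, so Ȟ^1 ≅ 0
Ȟ^2 = (21 − 8) − 13 = 0, so Ȟ^2 ≅ 0


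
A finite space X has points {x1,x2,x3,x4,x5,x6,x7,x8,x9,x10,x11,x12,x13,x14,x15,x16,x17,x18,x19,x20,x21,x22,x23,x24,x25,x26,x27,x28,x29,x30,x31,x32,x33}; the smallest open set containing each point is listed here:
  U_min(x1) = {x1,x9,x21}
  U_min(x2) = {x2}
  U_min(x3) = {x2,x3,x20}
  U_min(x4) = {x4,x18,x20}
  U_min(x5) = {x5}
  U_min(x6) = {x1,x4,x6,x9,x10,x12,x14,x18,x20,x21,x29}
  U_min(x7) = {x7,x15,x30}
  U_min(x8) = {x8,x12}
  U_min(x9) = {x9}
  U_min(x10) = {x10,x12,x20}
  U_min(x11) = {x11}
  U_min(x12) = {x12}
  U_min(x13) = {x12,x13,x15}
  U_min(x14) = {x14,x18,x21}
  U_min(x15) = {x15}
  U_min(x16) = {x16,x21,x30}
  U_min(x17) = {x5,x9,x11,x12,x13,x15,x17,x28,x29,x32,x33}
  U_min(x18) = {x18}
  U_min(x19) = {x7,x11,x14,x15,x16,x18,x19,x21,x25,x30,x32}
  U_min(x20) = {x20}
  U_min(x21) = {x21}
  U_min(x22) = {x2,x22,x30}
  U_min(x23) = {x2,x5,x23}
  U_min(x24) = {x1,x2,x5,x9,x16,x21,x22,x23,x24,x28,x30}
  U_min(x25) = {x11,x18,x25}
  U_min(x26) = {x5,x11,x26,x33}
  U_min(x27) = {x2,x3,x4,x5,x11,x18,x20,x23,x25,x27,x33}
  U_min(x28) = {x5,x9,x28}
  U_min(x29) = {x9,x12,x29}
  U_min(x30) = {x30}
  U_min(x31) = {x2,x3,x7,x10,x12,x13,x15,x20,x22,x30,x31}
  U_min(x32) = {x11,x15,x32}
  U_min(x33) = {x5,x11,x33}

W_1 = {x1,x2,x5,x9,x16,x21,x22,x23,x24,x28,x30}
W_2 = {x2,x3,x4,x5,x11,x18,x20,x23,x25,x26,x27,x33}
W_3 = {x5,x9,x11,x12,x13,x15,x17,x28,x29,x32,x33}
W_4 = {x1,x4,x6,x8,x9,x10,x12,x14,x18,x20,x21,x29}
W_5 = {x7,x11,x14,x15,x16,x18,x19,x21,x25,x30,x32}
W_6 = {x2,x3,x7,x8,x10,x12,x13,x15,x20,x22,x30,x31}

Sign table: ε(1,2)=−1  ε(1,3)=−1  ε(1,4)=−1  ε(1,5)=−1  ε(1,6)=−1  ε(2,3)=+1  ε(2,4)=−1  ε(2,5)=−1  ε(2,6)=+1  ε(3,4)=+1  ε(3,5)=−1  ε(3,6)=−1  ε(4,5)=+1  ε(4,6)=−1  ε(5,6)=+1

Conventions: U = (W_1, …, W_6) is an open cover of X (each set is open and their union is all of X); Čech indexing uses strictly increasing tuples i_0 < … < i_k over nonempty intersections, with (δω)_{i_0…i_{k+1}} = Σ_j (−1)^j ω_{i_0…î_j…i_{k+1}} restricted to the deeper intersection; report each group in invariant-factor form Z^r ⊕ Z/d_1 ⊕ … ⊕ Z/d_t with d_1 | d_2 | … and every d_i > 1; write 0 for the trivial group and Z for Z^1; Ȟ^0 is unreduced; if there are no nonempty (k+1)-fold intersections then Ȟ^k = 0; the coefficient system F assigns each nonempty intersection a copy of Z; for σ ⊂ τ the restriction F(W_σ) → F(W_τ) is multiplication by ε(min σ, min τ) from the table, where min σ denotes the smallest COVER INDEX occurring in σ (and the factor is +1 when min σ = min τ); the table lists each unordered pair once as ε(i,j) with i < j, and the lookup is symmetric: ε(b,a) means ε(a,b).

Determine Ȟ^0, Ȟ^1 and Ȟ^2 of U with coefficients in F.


cover nerve:
  W12={x2,x5,x23} W13={x5,x9,x28} W14={x1,x9,x21} W15={x16,x21,x30} W16={x2,x22,x30} W23={x5,x11,x33} W24={x4,x18,x20} W25={x11,x18,x25} W26={x2,x3,x20} W34={x9,x12,x29} W35={x11,x15,x32} W36={x12,x13,x15} W45={x14,x18,x21} W46={x8,x10,x12,x20} W56={x7,x15,x30}
  W123={x5} W126={x2} W134={x9} W145={x21} W156={x30} W235={x11} W245={x18} W246={x20} W346={x12} W356={x15}
C dims 6,15,10; δ0: rk 6, SNF 1^5·2; δ1: rk 9, SNF 1^9
Ȟ^0: (6−6)−0=0 ⇒ 0
Ȟ^1: (15−9)−6=0 plus torsion [2] ⇒ Z/2
Ȟ^2: (10−0)−9=1 ⇒ Z

Ȟ^0 ≅ 0, Ȟ^1 ≅ Z/2 and Ȟ^2 ≅ Z


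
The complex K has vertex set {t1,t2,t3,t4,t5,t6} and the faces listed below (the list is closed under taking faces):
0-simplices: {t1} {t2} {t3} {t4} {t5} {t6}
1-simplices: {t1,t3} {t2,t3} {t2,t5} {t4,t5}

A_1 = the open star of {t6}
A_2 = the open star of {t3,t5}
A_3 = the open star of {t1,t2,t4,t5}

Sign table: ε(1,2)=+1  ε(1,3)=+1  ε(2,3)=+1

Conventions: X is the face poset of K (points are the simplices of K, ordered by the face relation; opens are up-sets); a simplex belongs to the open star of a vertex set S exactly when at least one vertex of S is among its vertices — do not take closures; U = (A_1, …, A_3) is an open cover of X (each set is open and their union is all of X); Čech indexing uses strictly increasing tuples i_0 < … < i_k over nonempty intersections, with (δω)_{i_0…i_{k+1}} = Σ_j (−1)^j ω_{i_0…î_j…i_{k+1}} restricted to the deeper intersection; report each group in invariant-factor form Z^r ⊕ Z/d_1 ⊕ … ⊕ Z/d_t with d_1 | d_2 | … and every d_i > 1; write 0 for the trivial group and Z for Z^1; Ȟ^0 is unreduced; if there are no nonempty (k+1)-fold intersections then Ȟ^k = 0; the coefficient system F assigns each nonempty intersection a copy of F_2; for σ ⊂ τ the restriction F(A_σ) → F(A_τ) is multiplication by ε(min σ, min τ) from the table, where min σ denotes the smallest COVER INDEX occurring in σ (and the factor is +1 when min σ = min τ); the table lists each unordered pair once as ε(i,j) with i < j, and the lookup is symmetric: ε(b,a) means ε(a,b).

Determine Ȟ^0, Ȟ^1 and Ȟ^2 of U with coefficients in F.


nerve of the cover:
  A1={{t6}} A2={{t3},{t5},{t1,t3},{t2,t3},{t2,t5},{t4,t5}} A3={{t1},{t2},{t4},{t5},{t1,t3},{t2,t3},{t2,t5},{t4,t5}}
  A23={{t5},{t1,t3},{t2,t3},{t2,t5},{t4,t5}}
C dims 3,1; δ0: rk_F2 1
Ȟ^0 = (3 − 1) − 0 = 2, so Ȟ^0 ≅ Z/2 ⊕ Z/2
Ȟ^1 = (1 − 0) − 1 = 0, so Ȟ^1 ≅ 0
Ȟ^2 = (0 − 0) − 0 = 0, so Ȟ^2 ≅ 0

Ȟ^0(U;F) ≅ Z/2 ⊕ Z/2; Ȟ^1(U;F) ≅ 0; Ȟ^2(U;F) ≅ 0


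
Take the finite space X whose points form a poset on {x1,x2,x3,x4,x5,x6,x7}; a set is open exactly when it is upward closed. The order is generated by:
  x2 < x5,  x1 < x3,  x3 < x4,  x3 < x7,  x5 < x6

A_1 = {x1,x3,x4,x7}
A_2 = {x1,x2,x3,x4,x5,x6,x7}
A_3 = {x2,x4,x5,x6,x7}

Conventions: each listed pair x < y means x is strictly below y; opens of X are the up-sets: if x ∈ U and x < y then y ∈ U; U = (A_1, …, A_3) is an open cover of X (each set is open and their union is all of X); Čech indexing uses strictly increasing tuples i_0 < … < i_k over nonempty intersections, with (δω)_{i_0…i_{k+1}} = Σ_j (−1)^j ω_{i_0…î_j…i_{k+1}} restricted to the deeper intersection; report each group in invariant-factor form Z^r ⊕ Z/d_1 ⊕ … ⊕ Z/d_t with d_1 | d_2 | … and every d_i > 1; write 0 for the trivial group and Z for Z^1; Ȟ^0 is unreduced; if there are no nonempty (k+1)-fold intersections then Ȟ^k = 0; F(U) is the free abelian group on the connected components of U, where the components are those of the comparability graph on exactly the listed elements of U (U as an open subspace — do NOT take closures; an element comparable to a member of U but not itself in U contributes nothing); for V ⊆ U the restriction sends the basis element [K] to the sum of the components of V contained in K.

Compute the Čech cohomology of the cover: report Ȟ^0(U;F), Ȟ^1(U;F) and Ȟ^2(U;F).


cover nerve:
  A12={x1,x3,x4,x7} A13={x4,x7} A23={x2,x4,x5,x6,x7}
  A123={x4,x7}
components per intersection:
  A1: {x1,x3,x4,x7}
  A2: {x1,x3,x4,x7} {x2,x5,x6}
  A3: {x2,x5,x6} {x4} {x7}
  A12: {x1,x3,x4,x7}
  A13: {x4} {x7}
  A23: {x2,x5,x6} {x4} {x7}
  A123: {x4} {x7}
C dims 6,6,2; δ0: rk 4, SNF 1^4; δ1: rk 2, SNF 1^2
Ȟ^0: (6−4)−0=2 ⇒ Z^2
Ȟ^1: (6−2)−4=0 ⇒ 0
Ȟ^2: (2−0)−2=0 ⇒ 0

Ȟ^0 ≅ Z^2, Ȟ^1 ≅ 0, Ȟ^2 ≅ 0


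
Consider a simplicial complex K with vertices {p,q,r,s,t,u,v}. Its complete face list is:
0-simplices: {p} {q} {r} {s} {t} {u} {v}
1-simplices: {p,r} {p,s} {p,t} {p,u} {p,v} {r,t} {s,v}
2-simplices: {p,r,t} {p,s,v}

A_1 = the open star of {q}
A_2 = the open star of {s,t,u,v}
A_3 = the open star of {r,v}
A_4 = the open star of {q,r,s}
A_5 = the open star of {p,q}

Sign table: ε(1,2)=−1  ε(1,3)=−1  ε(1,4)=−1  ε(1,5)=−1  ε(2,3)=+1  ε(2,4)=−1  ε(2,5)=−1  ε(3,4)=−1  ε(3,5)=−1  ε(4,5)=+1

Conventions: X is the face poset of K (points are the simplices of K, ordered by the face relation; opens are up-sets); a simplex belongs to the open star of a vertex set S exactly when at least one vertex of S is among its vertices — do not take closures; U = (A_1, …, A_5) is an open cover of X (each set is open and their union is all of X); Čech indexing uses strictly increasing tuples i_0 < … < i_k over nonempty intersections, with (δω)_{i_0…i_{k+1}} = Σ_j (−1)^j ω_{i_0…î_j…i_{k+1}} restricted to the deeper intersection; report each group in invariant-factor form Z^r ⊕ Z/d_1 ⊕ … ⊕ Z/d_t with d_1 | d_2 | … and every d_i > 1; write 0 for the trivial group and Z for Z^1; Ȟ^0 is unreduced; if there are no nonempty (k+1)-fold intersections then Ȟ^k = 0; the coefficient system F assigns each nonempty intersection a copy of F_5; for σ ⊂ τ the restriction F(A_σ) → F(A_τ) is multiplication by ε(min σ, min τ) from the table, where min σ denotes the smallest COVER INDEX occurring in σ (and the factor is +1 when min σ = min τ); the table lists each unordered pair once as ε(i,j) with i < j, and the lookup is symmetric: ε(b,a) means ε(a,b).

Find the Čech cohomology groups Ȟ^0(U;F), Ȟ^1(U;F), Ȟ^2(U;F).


Ȟ^0 ≅ Z/5, Ȟ^1 ≅ 0, Ȟ^2 ≅ 0

cover nerve:
  A1={{q}} A2={{s},{t},{u},{v},{p,s},{p,t},{p,u},{p,v},{r,t},{s,v},{p,r,t},{p,s,v}} A3={{r},{v},{p,r},{p,v},{r,t},{s,v},{p,r,t},{p,s,v}} A4={{q},{r},{s},{p,r},{p,s},{r,t},{s,v},{p,r,t},{p,s,v}} A5={{p},{q},{p,r},{p,s},{p,t},{p,u},{p,v},{p,r,t},{p,s,v}}
  A14={{q}} A15={{q}} A23={{v},{p,v},{r,t},{s,v},{p,r,t},{p,s,v}} A24={{s},{p,s},{r,t},{s,v},{p,r,t},{p,s,v}} A25={{p,s},{p,t},{p,u},{p,v},{p,r,t},{p,s,v}} A34={{r},{p,r},{r,t},{s,v},{p,r,t},{p,s,v}} A35={{p,r},{p,v},{p,r,t},{p,s,v}} A45={{q},{p,r},{p,s},{p,r,t},{p,s,v}}
  A145={{q}} A234={{r,t},{s,v},{p,r,t},{p,s,v}} A235={{p,v},{p,r,t},{p,s,v}} A245={{p,s},{p,r,t},{p,s,v}} A345={{p,r},{p,r,t},{p,s,v}}
  A2345={{p,r,t},{p,s,v}}
C dims 5,8,5,1; δ0: rk_F5 4; δ1: rk_F5 4; δ2: rk_F5 1
Ȟ^0: (5−4)−0=1 ⇒ Z/5
Ȟ^1: (8−4)−4=0 ⇒ 0
Ȟ^2: (5−1)−4=0 ⇒ 0


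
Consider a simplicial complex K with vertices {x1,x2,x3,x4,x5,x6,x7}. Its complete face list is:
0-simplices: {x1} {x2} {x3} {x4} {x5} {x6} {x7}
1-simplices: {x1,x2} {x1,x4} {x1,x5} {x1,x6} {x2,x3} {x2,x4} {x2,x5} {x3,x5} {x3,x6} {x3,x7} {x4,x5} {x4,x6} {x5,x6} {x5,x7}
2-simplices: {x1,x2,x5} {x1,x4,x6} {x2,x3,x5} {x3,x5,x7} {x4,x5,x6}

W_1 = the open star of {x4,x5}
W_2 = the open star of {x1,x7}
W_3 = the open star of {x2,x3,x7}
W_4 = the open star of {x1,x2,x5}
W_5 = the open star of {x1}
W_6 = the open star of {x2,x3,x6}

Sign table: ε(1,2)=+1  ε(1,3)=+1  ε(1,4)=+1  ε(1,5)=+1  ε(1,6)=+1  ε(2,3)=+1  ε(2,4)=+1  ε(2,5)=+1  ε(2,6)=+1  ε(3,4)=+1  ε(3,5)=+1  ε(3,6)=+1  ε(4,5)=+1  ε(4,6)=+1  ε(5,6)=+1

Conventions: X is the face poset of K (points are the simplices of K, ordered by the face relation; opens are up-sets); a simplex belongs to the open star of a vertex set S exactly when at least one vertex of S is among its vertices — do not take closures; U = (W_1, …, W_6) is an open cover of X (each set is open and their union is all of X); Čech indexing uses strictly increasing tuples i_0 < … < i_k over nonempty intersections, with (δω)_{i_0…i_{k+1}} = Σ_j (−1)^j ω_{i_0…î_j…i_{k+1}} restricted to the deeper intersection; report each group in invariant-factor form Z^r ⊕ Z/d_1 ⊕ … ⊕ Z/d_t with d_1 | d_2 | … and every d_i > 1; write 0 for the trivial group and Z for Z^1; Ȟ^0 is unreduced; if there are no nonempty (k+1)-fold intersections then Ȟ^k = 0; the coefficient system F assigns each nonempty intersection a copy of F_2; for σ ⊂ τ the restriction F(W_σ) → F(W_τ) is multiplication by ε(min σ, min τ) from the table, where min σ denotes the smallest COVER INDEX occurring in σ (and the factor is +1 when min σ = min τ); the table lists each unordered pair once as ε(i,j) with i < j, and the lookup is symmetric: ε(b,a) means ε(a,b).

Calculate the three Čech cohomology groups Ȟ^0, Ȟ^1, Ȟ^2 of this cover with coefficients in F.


cover nerve:
  W1={{x4},{x5},{x1,x4},{x1,x5},{x2,x4},{x2,x5},{x3,x5},{x4,x5},{x4,x6},{x5,x6},{x5,x7},{x1,x2,x5},{x1,x4,x6},{x2,x3,x5},{x3,x5,x7},{x4,x5,x6}} W2={{x1},{x7},{x1,x2},{x1,x4},{x1,x5},{x1,x6},{x3,x7},{x5,x7},{x1,x2,x5},{x1,x4,x6},{x3,x5,x7}} W3={{x2},{x3},{x7},{x1,x2},{x2,x3},{x2,x4},{x2,x5},{x3,x5},{x3,x6},{x3,x7},{x5,x7},{x1,x2,x5},{x2,x3,x5},{x3,x5,x7}} W4={{x1},{x2},{x5},{x1,x2},{x1,x4},{x1,x5},{x1,x6},{x2,x3},{x2,x4},{x2,x5},{x3,x5},{x4,x5},{x5,x6},{x5,x7},{x1,x2,x5},{x1,x4,x6},{x2,x3,x5},{x3,x5,x7},{x4,x5,x6}} W5={{x1},{x1,x2},{x1,x4},{x1,x5},{x1,x6},{x1,x2,x5},{x1,x4,x6}} W6={{x2},{x3},{x6},{x1,x2},{x1,x6},{x2,x3},{x2,x4},{x2,x5},{x3,x5},{x3,x6},{x3,x7},{x4,x6},{x5,x6},{x1,x2,x5},{x1,x4,x6},{x2,x3,x5},{x3,x5,x7},{x4,x5,x6}}
  W12={{x1,x4},{x1,x5},{x5,x7},{x1,x2,x5},{x1,x4,x6},{x3,x5,x7}} W13={{x2,x4},{x2,x5},{x3,x5},{x5,x7},{x1,x2,x5},{x2,x3,x5},{x3,x5,x7}} W14={{x5},{x1,x4},{x1,x5},{x2,x4},{x2,x5},{x3,x5},{x4,x5},{x5,x6},{x5,x7},{x1,x2,x5},{x1,x4,x6},{x2,x3,x5},{x3,x5,x7},{x4,x5,x6}} W15={{x1,x4},{x1,x5},{x1,x2,x5},{x1,x4,x6}} W16={{x2,x4},{x2,x5},{x3,x5},{x4,x6},{x5,x6},{x1,x2,x5},{x1,x4,x6},{x2,x3,x5},{x3,x5,x7},{x4,x5,x6}} W23={{x7},{x1,x2},{x3,x7},{x5,x7},{x1,x2,x5},{x3,x5,x7}} W24={{x1},{x1,x2},{x1,x4},{x1,x5},{x1,x6},{x5,x7},{x1,x2,x5},{x1,x4,x6},{x3,x5,x7}} W25={{x1},{x1,x2},{x1,x4},{x1,x5},{x1,x6},{x1,x2,x5},{x1,x4,x6}} W26={{x1,x2},{x1,x6},{x3,x7},{x1,x2,x5},{x1,x4,x6},{x3,x5,x7}} W34={{x2},{x1,x2},{x2,x3},{x2,x4},{x2,x5},{x3,x5},{x5,x7},{x1,x2,x5},{x2,x3,x5},{x3,x5,x7}} W35={{x1,x2},{x1,x2,x5}} W36={{x2},{x3},{x1,x2},{x2,x3},{x2,x4},{x2,x5},{x3,x5},{x3,x6},{x3,x7},{x1,x2,x5},{x2,x3,x5},{x3,x5,x7}} W45={{x1},{x1,x2},{x1,x4},{x1,x5},{x1,x6},{x1,x2,x5},{x1,x4,x6}} W46={{x2},{x1,x2},{x1,x6},{x2,x3},{x2,x4},{x2,x5},{x3,x5},{x5,x6},{x1,x2,x5},{x1,x4,x6},{x2,x3,x5},{x3,x5,x7},{x4,x5,x6}} W56={{x1,x2},{x1,x6},{x1,x2,x5},{x1,x4,x6}}
  W123={{x5,x7},{x1,x2,x5},{x3,x5,x7}} W124={{x1,x4},{x1,x5},{x5,x7},{x1,x2,x5},{x1,x4,x6},{x3,x5,x7}} W125={{x1,x4},{x1,x5},{x1,x2,x5},{x1,x4,x6}} W126={{x1,x2,x5},{x1,x4,x6},{x3,x5,x7}} W134={{x2,x4},{x2,x5},{x3,x5},{x5,x7},{x1,x2,x5},{x2,x3,x5},{x3,x5,x7}} W135={{x1,x2,x5}} W136={{x2,x4},{x2,x5},{x3,x5},{x1,x2,x5},{x2,x3,x5},{x3,x5,x7}} W145={{x1,x4},{x1,x5},{x1,x2,x5},{x1,x4,x6}} W146={{x2,x4},{x2,x5},{x3,x5},{x5,x6},{x1,x2,x5},{x1,x4,x6},{x2,x3,x5},{x3,x5,x7},{x4,x5,x6}} W156={{x1,x2,x5},{x1,x4,x6}} W234={{x1,x2},{x5,x7},{x1,x2,x5},{x3,x5,x7}} W235={{x1,x2},{x1,x2,x5}} W236={{x1,x2},{x3,x7},{x1,x2,x5},{x3,x5,x7}} W245={{x1},{x1,x2},{x1,x4},{x1,x5},{x1,x6},{x1,x2,x5},{x1,x4,x6}} W246={{x1,x2},{x1,x6},{x1,x2,x5},{x1,x4,x6},{x3,x5,x7}} W256={{x1,x2},{x1,x6},{x1,x2,x5},{x1,x4,x6}} W345={{x1,x2},{x1,x2,x5}} W346={{x2},{x1,x2},{x2,x3},{x2,x4},{x2,x5},{x3,x5},{x1,x2,x5},{x2,x3,x5},{x3,x5,x7}} W356={{x1,x2},{x1,x2,x5}} W456={{x1,x2},{x1,x6},{x1,x2,x5},{x1,x4,x6}}
  W1234={{x5,x7},{x1,x2,x5},{x3,x5,x7}} W1235={{x1,x2,x5}} W1236={{x1,x2,x5},{x3,x5,x7}} W1245={{x1,x4},{x1,x5},{x1,x2,x5},{x1,x4,x6}} W1246={{x1,x2,x5},{x1,x4,x6},{x3,x5,x7}} W1256={{x1,x2,x5},{x1,x4,x6}} W1345={{x1,x2,x5}} W1346={{x2,x4},{x2,x5},{x3,x5},{x1,x2,x5},{x2,x3,x5},{x3,x5,x7}} W1356={{x1,x2,x5}} W1456={{x1,x2,x5},{x1,x4,x6}} W2345={{x1,x2},{x1,x2,x5}} W2346={{x1,x2},{x1,x2,x5},{x3,x5,x7}} W2356={{x1,x2},{x1,x2,x5}} W2456={{x1,x2},{x1,x6},{x1,x2,x5},{x1,x4,x6}} W3456={{x1,x2},{x1,x2,x5}}
  W12345={{x1,x2,x5}} W12346={{x1,x2,x5},{x3,x5,x7}} W12356={{x1,x2,x5}} W12456={{x1,x2,x5},{x1,x4,x6}} W13456={{x1,x2,x5}} W23456={{x1,x2},{x1,x2,x5}}
  W123456={{x1,x2,x5}}
C dims 6,15,20,15; δ0: rk_F2 5; δ1: rk_F2 10; δ2: rk_F2 10
Ȟ^0: (6−5)−0=1 ⇒ Z/2
Ȟ^1: (15−10)−5=0 ⇒ 0
Ȟ^2: (20−10)−10=0 ⇒ 0

Ȟ^0 ≅ Z/2,  Ȟ^1 ≅ 0,  Ȟ^2 ≅ 0


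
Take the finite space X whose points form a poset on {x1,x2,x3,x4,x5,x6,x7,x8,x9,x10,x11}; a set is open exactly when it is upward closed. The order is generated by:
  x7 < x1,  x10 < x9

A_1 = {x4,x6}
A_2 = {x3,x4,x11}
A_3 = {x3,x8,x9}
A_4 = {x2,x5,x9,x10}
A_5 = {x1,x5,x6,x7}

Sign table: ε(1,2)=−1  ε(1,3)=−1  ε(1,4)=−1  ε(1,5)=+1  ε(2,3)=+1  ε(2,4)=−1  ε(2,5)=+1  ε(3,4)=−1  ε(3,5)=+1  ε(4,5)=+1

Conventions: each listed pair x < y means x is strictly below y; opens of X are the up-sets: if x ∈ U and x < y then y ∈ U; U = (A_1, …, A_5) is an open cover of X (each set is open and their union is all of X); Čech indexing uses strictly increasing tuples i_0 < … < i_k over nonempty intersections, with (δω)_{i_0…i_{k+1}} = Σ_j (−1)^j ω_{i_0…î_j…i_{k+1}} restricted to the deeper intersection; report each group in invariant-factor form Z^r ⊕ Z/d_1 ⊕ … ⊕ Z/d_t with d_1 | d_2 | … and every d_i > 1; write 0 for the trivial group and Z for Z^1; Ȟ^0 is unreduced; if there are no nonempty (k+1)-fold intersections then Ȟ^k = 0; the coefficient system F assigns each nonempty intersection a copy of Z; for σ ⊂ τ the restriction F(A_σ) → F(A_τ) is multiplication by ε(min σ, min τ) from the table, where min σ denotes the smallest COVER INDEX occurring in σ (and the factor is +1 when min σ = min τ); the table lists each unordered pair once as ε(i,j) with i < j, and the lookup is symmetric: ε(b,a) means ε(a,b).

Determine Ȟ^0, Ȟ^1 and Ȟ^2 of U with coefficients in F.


nonempty intersections:
  A12={x4} A15={x6} A23={x3} A34={x9} A45={x5}
C dims 5,5; δ0: rk 4, SNF 1^4
Ȟ^0: (5−4)−0=1 ⇒ Z
Ȟ^1: (5−0)−4=1 ⇒ Z
Ȟ^2: (0−0)−0=0 ⇒ 0

Ȟ^0 = Z, Ȟ^1 = Z, Ȟ^2 = 0
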